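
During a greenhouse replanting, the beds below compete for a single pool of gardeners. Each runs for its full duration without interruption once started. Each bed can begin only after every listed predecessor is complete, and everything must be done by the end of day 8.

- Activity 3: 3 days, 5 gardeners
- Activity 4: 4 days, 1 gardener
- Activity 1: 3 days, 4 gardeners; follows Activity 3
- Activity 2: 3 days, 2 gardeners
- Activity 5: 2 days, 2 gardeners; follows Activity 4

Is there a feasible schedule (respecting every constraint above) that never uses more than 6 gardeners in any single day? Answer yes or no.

yes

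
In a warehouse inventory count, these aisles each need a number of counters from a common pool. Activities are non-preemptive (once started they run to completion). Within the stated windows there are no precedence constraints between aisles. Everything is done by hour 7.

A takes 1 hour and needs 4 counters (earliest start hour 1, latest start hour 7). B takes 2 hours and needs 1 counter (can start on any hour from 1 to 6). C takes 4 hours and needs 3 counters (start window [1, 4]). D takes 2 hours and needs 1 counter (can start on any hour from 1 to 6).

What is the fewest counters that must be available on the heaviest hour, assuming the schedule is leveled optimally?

4

Early-start (A@1, B@1, C@1, D@1) gives peak 9: h1:9  h2:5  h3:3  h4:3  h5:0  h6:0  h7:0.
Shift B→2, C→2, D→4.
Schedule A@1, B@2, C@2, D@4: h1:4  h2:4  h3:4  h4:4  h5:4  h6:0  h7:0 — peak 4.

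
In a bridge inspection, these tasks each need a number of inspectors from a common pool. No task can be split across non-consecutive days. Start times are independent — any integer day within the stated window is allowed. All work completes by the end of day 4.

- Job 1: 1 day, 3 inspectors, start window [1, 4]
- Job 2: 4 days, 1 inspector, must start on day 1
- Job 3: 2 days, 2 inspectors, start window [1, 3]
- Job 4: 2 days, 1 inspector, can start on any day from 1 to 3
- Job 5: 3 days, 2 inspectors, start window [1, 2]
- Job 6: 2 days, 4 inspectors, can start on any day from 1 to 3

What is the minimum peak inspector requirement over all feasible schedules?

7

Early-start (Job 1@1, Job 2@1, Job 3@1, Job 4@1, Job 5@1, Job 6@1) gives peak 13: d1:13  d2:10  d3:3  d4:1.
Shift Job 5→2, Job 6→3.
Schedule Job 1@1, Job 2@1, Job 3@1, Job 4@1, Job 5@2, Job 6@3: d1:7  d2:6  d3:7  d4:7 — peak 7.
Total inspector-days = 27 over 4 days ⇒ peak ≥ ⌈27/4⌉ = 7, so 7 is optimal.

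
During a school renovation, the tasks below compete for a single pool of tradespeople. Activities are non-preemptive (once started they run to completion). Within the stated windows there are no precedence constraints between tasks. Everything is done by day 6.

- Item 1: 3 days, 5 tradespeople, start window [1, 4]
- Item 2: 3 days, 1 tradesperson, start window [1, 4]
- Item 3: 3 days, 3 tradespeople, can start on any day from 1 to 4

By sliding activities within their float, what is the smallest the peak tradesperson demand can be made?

Early-start (Item 1@1, Item 2@1, Item 3@1) gives peak 9: d1:9  d2:9  d3:9  d4:0  d5:0  d6:0.
Shift Item 2→4, Item 3→4.
Schedule Item 1@1, Item 2@4, Item 3@4: d1:5  d2:5  d3:5  d4:4  d5:4  d6:4 — peak 5.
Total tradesperson-days = 27 over 6 days ⇒ peak ≥ ⌈27/6⌉ = 5, so 5 is optimal.

5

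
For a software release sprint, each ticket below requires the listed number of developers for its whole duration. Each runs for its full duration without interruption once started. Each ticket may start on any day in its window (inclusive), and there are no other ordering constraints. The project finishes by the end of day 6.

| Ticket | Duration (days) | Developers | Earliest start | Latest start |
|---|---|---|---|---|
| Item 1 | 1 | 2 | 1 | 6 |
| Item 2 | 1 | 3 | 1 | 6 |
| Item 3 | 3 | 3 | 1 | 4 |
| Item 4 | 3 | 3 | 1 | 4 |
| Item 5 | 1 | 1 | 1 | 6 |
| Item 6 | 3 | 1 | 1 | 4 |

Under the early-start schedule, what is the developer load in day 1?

At early start, day 1 has: Item 1, Item 2, Item 3, Item 4, Item 5, Item 6.
Demand: 2 + 3 + 3 + 3 + 1 + 1 = 13.

13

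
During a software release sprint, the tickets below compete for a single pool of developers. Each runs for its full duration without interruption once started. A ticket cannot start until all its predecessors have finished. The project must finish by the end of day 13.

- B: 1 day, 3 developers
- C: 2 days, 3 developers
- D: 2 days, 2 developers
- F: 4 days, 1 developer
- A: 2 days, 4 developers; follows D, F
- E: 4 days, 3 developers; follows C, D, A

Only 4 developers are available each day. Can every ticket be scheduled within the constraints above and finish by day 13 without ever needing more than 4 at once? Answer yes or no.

yes

Schedule B@1, C@2, D@4, F@1, A@6, E@8: d1:4  d2:4  d3:4  d4:3  d5:2  d6:4  d7:4  d8:3  d9:3  d10:3  d11:3  d12:0  d13:0 — peak 4 ≤ 4.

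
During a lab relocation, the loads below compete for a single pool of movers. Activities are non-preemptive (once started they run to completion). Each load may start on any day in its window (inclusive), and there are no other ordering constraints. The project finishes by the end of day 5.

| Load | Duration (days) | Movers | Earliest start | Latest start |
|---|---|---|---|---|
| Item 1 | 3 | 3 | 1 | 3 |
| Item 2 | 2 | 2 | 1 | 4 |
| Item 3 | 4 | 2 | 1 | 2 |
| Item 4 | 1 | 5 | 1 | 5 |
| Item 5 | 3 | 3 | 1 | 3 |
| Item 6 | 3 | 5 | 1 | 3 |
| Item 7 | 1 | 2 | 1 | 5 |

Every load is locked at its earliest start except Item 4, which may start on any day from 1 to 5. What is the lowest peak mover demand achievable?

Item 4@1: d1:22  d2:15  d3:13  d4:2  d5:0 → peak 22
Item 4@2: d1:17  d2:20  d3:13  d4:2  d5:0 → peak 20
Item 4@3: d1:17  d2:15  d3:18  d4:2  d5:0 → peak 18
Item 4@4: d1:17  d2:15  d3:13  d4:7  d5:0 → peak 17
Item 4@5: d1:17  d2:15  d3:13  d4:2  d5:5 → peak 17
Best is Item 4@4, peak 17.

17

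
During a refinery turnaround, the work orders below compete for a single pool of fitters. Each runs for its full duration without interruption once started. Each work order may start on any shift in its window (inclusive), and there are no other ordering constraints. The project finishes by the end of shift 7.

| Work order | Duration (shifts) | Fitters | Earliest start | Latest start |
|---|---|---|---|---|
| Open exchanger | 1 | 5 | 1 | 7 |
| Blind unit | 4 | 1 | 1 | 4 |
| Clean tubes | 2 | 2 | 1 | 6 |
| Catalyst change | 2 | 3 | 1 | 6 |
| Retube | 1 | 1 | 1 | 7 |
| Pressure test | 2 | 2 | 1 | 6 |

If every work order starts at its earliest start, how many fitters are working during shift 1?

At early start, shift 1 has: Open exchanger, Blind unit, Clean tubes, Catalyst change, Retube, Pressure test.
Demand: 5 + 1 + 2 + 3 + 1 + 2 = 14.

14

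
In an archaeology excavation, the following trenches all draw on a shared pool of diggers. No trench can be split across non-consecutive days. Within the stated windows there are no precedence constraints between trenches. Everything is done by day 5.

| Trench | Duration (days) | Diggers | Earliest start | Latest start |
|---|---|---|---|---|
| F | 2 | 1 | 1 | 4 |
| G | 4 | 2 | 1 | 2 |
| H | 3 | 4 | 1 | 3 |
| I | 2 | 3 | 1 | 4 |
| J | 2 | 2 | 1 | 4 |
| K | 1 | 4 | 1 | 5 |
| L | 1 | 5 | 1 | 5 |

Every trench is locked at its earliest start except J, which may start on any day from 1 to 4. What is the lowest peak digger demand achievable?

J@1: d1:21  d2:12  d3:6  d4:2  d5:0 → peak 21
J@2: d1:19  d2:12  d3:8  d4:2  d5:0 → peak 19
J@3: d1:19  d2:10  d3:8  d4:4  d5:0 → peak 19
J@4: d1:19  d2:10  d3:6  d4:4  d5:2 → peak 19
Best is J@2, peak 19.

19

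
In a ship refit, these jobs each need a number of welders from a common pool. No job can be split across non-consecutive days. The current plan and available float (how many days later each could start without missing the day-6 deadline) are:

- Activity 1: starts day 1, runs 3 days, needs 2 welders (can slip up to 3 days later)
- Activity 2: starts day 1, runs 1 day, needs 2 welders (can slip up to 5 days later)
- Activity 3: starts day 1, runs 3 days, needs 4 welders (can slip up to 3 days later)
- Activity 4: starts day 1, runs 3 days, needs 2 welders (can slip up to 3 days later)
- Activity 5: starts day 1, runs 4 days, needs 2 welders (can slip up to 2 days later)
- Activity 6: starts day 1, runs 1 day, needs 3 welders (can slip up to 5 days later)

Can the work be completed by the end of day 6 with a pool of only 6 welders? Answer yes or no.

no

Total welder-days = 37; over 6 days the average is 37/6 > 6, so some day must exceed 6.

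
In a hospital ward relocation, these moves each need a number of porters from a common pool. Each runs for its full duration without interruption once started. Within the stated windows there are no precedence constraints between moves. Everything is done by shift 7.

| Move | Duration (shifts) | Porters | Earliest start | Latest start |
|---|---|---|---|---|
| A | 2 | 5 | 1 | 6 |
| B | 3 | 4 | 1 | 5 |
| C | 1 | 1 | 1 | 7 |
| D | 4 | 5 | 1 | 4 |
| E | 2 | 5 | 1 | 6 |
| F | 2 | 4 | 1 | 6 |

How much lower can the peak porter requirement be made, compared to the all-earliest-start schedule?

Early-start peak: s1:24  s2:23  s3:9  s4:5  s5:0  s6:0  s7:0 ⇒ 24.
Leveled (A@1, B@1, C@1, D@3, E@4, F@6): s1:10  s2:9  s3:9  s4:10  s5:10  s6:9  s7:4 ⇒ 10.
Reduction 24 − 10 = 14.

14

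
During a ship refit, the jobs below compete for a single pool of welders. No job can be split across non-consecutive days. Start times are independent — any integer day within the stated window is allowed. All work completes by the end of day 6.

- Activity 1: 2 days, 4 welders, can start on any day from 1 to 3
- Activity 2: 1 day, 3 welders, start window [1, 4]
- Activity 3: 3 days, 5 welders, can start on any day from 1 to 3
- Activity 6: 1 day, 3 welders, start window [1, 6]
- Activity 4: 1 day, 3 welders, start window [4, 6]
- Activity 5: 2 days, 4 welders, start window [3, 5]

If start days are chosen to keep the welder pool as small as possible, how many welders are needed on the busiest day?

Early-start (Activity 1@1, Activity 2@1, Activity 3@1, Activity 6@1, Activity 4@4, Activity 5@3) gives peak 15: d1:15  d2:9  d3:9  d4:7  d5:0  d6:0.
Shift Activity 3→2, Activity 6→3, Activity 5→5.
Schedule Activity 1@1, Activity 2@1, Activity 3@2, Activity 6@3, Activity 4@4, Activity 5@5: d1:7  d2:9  d3:8  d4:8  d5:4  d6:4 — peak 9.

9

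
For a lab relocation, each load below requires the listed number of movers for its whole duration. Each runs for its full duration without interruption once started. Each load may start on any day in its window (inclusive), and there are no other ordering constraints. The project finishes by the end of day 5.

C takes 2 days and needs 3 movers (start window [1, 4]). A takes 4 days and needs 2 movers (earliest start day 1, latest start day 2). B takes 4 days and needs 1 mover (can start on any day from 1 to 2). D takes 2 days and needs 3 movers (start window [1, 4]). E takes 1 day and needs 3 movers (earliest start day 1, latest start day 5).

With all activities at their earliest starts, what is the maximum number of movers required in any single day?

Early-start schedule: C@1, A@1, B@1, D@1, E@1.
Load per day: day 1: 12, day 2: 9, day 3: 3, day 4: 3, day 5: 0.
Peak is 12.

12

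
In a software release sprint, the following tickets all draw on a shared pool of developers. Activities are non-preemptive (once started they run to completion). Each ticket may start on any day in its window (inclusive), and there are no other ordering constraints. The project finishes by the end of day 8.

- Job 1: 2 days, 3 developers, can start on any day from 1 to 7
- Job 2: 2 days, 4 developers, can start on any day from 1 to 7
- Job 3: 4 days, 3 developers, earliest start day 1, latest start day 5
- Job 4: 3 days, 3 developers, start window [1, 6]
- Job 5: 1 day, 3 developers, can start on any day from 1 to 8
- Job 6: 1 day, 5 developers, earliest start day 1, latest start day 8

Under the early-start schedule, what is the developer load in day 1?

At early start, day 1 has: Job 1, Job 2, Job 3, Job 4, Job 5, Job 6.
Demand: 3 + 4 + 3 + 3 + 3 + 5 = 21.

21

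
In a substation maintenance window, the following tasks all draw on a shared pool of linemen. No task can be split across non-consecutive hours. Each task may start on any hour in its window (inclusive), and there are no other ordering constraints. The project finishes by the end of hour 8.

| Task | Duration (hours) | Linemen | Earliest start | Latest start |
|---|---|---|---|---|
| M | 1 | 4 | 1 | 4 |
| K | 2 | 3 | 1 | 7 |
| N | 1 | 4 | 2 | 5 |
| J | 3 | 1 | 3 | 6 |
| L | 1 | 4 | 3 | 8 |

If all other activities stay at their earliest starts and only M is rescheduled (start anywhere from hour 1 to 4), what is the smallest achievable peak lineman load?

7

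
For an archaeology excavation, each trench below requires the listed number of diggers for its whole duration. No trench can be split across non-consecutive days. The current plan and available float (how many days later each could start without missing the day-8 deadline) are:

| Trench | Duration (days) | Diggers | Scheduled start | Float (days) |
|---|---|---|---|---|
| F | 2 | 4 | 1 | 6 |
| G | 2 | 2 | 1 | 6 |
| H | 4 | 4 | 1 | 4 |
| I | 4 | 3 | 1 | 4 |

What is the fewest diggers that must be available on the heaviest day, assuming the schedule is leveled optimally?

Early-start (F@1, G@1, H@1, I@1) gives peak 13: d1:13  d2:13  d3:7  d4:7  d5:0  d6:0  d7:0  d8:0.
Shift H→3, I→3.
Schedule F@1, G@1, H@3, I@3: d1:6  d2:6  d3:7  d4:7  d5:7  d6:7  d7:0  d8:0 — peak 7.

7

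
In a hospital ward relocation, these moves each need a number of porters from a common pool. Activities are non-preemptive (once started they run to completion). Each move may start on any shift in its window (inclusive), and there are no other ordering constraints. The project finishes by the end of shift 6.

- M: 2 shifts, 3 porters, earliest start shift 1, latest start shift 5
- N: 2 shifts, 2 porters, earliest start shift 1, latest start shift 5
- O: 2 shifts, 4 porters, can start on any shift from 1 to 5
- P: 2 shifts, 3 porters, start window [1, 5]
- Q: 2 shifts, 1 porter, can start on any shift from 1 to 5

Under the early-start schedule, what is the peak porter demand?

13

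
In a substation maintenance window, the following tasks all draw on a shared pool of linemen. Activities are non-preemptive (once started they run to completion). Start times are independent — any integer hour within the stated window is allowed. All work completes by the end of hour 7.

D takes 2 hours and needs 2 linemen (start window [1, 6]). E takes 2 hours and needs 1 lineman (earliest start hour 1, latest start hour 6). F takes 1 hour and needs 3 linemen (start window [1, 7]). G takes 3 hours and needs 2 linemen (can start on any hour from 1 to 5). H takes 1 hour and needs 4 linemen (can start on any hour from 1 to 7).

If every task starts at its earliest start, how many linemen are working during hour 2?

5

At early start, hour 2 has: D, E, G.
Demand: 2 + 1 + 2 = 5.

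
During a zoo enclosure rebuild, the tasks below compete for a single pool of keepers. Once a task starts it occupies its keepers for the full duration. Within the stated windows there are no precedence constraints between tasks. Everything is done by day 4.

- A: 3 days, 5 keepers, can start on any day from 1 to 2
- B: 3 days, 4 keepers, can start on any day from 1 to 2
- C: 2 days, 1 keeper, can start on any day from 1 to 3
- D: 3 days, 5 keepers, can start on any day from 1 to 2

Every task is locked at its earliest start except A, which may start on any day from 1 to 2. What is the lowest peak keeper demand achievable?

A@1: d1:15  d2:15  d3:14  d4:0 → peak 15
A@2: d1:10  d2:15  d3:14  d4:5 → peak 15
Best is A@1, peak 15.

15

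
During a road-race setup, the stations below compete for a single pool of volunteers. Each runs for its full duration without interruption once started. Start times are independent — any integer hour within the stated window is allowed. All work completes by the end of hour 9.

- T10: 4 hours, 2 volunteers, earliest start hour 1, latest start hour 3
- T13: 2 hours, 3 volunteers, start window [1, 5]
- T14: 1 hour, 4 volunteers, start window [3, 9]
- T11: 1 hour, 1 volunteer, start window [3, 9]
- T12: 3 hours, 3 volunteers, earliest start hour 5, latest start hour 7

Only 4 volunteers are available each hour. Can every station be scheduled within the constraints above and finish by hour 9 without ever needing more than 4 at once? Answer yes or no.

no

The minimum achievable peak is 5; 4 < 5, so no feasible schedule stays within the cap.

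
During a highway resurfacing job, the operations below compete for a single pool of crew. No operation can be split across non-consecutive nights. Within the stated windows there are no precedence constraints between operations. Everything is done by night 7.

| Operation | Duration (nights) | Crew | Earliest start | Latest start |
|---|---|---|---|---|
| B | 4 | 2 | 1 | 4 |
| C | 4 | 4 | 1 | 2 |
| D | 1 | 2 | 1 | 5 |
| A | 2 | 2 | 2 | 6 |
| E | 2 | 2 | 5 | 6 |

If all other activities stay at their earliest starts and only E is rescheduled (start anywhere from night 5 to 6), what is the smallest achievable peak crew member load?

E@5: n1:8  n2:8  n3:8  n4:6  n5:2  n6:2  n7:0 → peak 8
E@6: n1:8  n2:8  n3:8  n4:6  n5:0  n6:2  n7:2 → peak 8
Best is E@5, peak 8.

8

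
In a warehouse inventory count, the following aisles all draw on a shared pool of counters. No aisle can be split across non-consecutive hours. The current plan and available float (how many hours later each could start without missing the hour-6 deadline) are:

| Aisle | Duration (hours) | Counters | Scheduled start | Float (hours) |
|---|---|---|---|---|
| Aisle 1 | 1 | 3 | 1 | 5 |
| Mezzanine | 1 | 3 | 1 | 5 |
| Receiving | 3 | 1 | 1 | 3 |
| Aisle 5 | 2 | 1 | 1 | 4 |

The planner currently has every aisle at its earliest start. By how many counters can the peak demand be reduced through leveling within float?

Early-start peak: h1:8  h2:2  h3:1  h4:0  h5:0  h6:0 ⇒ 8.
Leveled (Aisle 1@1, Mezzanine@2, Receiving@3, Aisle 5@3): h1:3  h2:3  h3:2  h4:2  h5:1  h6:0 ⇒ 3.
Reduction 8 − 3 = 5.

5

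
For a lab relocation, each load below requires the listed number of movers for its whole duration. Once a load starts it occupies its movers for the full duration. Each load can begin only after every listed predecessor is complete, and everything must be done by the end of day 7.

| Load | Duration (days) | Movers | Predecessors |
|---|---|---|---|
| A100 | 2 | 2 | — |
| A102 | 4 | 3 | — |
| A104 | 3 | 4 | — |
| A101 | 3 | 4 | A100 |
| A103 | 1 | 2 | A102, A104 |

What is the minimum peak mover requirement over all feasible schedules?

7

Early-start (A100@1, A102@1, A104@1, A101@3, A103@5) gives peak 11: d1:9  d2:9  d3:11  d4:7  d5:6  d6:0  d7:0.
Shift A102→3, A101→4, A103→7.
Schedule A100@1, A102@3, A104@1, A101@4, A103@7: d1:6  d2:6  d3:7  d4:7  d5:7  d6:7  d7:2 — peak 7.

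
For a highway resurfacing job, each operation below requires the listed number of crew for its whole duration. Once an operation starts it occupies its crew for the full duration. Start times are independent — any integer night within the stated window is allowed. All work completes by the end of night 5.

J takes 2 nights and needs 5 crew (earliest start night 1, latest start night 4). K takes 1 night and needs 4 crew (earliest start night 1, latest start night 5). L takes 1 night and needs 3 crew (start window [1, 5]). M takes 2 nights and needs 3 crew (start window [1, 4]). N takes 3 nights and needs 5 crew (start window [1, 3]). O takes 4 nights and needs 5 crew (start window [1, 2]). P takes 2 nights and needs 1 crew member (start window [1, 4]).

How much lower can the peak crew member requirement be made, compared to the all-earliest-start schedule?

Early-start peak: n1:26  n2:19  n3:10  n4:5  n5:0 ⇒ 26.
Leveled (J@1, K@1, L@1, M@2, N@3, O@2, P@4): n1:12  n2:13  n3:13  n4:11  n5:11 ⇒ 13.
Reduction 26 − 13 = 13.

13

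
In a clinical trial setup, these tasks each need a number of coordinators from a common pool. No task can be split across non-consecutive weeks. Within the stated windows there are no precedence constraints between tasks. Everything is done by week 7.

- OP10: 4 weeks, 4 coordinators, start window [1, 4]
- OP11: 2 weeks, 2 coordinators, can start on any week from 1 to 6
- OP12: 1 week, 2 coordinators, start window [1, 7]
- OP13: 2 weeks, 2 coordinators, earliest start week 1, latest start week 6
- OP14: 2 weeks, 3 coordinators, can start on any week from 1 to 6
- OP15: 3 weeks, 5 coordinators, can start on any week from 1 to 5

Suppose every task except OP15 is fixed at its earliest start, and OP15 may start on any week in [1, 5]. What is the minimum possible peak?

OP15@1: w1:18  w2:16  w3:9  w4:4  w5:0  w6:0  w7:0 → peak 18
OP15@2: w1:13  w2:16  w3:9  w4:9  w5:0  w6:0  w7:0 → peak 16
OP15@3: w1:13  w2:11  w3:9  w4:9  w5:5  w6:0  w7:0 → peak 13
OP15@4: w1:13  w2:11  w3:4  w4:9  w5:5  w6:5  w7:0 → peak 13
OP15@5: w1:13  w2:11  w3:4  w4:4  w5:5  w6:5  w7:5 → peak 13
Best is OP15@3, peak 13.

13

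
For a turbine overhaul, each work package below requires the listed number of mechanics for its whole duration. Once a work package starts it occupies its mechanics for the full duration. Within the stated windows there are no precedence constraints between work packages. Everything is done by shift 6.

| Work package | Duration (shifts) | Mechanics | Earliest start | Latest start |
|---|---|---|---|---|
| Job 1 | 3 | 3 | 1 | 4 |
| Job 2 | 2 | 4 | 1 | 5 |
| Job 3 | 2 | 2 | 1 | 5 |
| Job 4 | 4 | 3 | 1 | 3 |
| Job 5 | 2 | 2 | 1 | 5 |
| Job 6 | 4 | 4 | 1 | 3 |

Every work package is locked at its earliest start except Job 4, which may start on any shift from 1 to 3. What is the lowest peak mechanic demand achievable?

Job 4@1: s1:18  s2:18  s3:10  s4:7  s5:0  s6:0 → peak 18
Job 4@2: s1:15  s2:18  s3:10  s4:7  s5:3  s6:0 → peak 18
Job 4@3: s1:15  s2:15  s3:10  s4:7  s5:3  s6:3 → peak 15
Best is Job 4@3, peak 15.

15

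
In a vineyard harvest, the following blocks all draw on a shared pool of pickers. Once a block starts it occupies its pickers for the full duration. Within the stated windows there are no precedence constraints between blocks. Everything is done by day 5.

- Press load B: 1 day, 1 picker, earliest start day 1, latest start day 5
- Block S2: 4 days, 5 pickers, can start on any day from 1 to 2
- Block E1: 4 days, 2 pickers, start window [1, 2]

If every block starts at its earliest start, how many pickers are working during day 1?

At early start, day 1 has: Press load B, Block S2, Block E1.
Demand: 1 + 5 + 2 = 8.

8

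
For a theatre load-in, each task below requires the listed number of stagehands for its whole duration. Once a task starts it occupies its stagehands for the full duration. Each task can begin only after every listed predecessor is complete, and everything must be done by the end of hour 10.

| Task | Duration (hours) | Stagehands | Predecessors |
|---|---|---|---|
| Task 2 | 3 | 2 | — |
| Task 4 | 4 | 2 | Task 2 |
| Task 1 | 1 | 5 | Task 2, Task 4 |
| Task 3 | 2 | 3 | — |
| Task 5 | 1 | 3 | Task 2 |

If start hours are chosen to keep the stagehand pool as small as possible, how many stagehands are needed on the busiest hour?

5

Schedule Task 2@1, Task 4@4, Task 1@8, Task 3@1, Task 5@4: h1:5  h2:5  h3:2  h4:5  h5:2  h6:2  h7:2  h8:5  h9:0  h10:0 — peak 5.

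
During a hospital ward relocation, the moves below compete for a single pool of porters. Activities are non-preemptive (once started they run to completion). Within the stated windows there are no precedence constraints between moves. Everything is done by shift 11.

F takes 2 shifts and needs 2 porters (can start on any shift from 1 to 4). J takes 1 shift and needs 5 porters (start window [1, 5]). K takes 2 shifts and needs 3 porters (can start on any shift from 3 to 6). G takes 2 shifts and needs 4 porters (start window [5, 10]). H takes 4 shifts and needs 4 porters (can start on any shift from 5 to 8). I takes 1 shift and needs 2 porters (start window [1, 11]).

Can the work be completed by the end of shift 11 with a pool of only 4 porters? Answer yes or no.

The minimum achievable peak is 5; 4 < 5, so no feasible schedule stays within the cap.

no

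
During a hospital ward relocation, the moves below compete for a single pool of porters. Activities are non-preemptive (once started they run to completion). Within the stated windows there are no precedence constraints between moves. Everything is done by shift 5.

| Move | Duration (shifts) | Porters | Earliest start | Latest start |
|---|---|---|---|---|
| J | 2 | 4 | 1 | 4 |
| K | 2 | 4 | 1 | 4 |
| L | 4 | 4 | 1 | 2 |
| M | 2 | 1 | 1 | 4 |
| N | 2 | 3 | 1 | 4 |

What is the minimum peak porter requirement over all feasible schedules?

11

Early-start (J@1, K@1, L@1, M@1, N@1) gives peak 16: s1:16  s2:16  s3:4  s4:4  s5:0.
Shift K→3, N→3.
Schedule J@1, K@3, L@1, M@1, N@3: s1:9  s2:9  s3:11  s4:11  s5:0 — peak 11.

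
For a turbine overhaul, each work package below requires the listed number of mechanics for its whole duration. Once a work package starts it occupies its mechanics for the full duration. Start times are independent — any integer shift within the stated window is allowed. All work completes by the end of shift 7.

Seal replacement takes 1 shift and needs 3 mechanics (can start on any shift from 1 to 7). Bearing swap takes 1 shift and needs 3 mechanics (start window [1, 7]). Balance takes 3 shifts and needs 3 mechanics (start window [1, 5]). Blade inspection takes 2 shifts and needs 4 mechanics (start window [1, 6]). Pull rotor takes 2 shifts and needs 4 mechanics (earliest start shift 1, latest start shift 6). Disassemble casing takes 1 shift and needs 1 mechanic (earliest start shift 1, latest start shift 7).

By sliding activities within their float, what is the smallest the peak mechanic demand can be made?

Early-start (Seal replacement@1, Bearing swap@1, Balance@1, Blade inspection@1, Pull rotor@1, Disassemble casing@1) gives peak 18: s1:18  s2:11  s3:3  s4:0  s5:0  s6:0  s7:0.
Shift Bearing swap→2, Blade inspection→4, Pull rotor→6, Disassemble casing→3.
Schedule Seal replacement@1, Bearing swap@2, Balance@1, Blade inspection@4, Pull rotor@6, Disassemble casing@3: s1:6  s2:6  s3:4  s4:4  s5:4  s6:4  s7:4 — peak 6.

6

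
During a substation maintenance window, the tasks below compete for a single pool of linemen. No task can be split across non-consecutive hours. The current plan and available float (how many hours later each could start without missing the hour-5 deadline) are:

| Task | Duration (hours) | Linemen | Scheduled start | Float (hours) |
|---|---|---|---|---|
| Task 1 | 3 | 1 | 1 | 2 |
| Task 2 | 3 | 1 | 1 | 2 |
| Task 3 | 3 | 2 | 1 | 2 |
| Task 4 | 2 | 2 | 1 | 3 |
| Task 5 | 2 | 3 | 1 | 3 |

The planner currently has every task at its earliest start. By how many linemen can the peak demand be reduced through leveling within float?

4

Early-start peak: h1:9  h2:9  h3:4  h4:0  h5:0 ⇒ 9.
Leveled (Task 1@1, Task 2@1, Task 3@1, Task 4@4, Task 5@4): h1:4  h2:4  h3:4  h4:5  h5:5 ⇒ 5.
Reduction 9 − 5 = 4.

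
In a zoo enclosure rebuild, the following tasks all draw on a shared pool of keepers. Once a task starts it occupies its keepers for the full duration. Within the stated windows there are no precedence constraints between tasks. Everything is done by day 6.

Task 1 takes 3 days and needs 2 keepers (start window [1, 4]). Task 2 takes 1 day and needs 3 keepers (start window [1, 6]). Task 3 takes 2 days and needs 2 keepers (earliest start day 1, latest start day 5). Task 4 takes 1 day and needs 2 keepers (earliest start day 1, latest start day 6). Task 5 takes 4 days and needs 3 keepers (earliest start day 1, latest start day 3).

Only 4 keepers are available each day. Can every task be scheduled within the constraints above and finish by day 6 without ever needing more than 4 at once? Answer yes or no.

Total keeper-days = 27; over 6 days the average is 27/6 > 4, so some day must exceed 4.

no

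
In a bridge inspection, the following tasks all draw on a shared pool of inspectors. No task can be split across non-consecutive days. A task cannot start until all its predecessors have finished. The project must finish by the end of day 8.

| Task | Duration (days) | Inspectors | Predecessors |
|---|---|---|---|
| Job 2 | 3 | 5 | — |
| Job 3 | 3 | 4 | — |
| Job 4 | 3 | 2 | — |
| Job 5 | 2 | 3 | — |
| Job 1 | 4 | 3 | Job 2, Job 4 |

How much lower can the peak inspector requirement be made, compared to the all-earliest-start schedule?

7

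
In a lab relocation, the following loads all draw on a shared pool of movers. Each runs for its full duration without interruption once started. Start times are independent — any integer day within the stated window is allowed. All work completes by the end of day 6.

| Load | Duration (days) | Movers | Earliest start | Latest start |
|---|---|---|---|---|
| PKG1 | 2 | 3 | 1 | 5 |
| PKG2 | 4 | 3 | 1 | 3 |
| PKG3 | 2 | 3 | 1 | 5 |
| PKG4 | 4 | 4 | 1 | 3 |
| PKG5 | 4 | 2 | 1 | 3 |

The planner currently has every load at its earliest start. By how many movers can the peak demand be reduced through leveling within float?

Early-start peak: d1:15  d2:15  d3:9  d4:9  d5:0  d6:0 ⇒ 15.
Leveled (PKG1@1, PKG2@1, PKG3@1, PKG4@3, PKG5@3): d1:9  d2:9  d3:9  d4:9  d5:6  d6:6 ⇒ 9.
Reduction 15 − 9 = 6.

6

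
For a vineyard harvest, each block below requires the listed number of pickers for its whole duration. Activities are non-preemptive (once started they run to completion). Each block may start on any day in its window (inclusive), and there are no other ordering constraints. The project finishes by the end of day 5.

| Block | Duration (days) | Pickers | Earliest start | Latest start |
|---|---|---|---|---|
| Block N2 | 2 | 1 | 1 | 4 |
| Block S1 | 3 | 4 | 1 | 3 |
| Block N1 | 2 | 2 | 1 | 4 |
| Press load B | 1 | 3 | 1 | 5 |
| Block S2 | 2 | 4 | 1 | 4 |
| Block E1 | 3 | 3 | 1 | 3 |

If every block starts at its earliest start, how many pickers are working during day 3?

7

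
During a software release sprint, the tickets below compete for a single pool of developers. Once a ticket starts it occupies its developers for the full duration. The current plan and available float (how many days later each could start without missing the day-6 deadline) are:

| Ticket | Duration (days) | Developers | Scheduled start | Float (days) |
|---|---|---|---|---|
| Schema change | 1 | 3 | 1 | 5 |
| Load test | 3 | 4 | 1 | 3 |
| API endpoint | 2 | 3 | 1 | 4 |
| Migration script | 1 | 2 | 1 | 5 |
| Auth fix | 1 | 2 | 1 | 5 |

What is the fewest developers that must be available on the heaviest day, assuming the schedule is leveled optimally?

5

Early-start (Schema change@1, Load test@1, API endpoint@1, Migration script@1, Auth fix@1) gives peak 14: d1:14  d2:7  d3:4  d4:0  d5:0  d6:0.
Shift Load test→2, API endpoint→5, Auth fix→5.
Schedule Schema change@1, Load test@2, API endpoint@5, Migration script@1, Auth fix@5: d1:5  d2:4  d3:4  d4:4  d5:5  d6:3 — peak 5.
Total developer-days = 25 over 6 days ⇒ peak ≥ ⌈25/6⌉ = 5, so 5 is optimal.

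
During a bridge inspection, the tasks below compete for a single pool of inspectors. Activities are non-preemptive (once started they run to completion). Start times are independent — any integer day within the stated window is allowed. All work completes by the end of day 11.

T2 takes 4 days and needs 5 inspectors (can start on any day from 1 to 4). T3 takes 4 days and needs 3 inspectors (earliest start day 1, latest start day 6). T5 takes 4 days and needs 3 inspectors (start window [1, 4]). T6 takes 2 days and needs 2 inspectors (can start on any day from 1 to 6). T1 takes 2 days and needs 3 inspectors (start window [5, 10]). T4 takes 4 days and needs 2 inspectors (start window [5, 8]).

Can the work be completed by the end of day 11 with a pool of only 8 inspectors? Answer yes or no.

yes

Schedule T2@1, T3@5, T5@1, T6@5, T1@5, T4@7: d1:8  d2:8  d3:8  d4:8  d5:8  d6:8  d7:5  d8:5  d9:2  d10:2  d11:0 — peak 8 ≤ 8.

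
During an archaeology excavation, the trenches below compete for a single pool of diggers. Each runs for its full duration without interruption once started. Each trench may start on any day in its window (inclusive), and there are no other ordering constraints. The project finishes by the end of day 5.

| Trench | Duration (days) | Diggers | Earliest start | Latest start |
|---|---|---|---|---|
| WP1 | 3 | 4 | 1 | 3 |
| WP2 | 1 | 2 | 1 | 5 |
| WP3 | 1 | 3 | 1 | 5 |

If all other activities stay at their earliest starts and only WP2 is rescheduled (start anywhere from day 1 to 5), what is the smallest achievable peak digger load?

WP2@1: d1:9  d2:4  d3:4  d4:0  d5:0 → peak 9
WP2@2: d1:7  d2:6  d3:4  d4:0  d5:0 → peak 7
WP2@3: d1:7  d2:4  d3:6  d4:0  d5:0 → peak 7
WP2@4: d1:7  d2:4  d3:4  d4:2  d5:0 → peak 7
WP2@5: d1:7  d2:4  d3:4  d4:0  d5:2 → peak 7
Best is WP2@2, peak 7.

7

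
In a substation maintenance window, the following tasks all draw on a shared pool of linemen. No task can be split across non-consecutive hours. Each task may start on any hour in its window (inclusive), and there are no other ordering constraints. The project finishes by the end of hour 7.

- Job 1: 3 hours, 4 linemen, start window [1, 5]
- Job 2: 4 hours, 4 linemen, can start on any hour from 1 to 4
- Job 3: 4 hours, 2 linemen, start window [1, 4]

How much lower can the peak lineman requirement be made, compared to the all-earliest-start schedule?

4

Early-start peak: h1:10  h2:10  h3:10  h4:6  h5:0  h6:0  h7:0 ⇒ 10.
Leveled (Job 1@1, Job 2@4, Job 3@1): h1:6  h2:6  h3:6  h4:6  h5:4  h6:4  h7:4 ⇒ 6.
Reduction 10 − 6 = 4.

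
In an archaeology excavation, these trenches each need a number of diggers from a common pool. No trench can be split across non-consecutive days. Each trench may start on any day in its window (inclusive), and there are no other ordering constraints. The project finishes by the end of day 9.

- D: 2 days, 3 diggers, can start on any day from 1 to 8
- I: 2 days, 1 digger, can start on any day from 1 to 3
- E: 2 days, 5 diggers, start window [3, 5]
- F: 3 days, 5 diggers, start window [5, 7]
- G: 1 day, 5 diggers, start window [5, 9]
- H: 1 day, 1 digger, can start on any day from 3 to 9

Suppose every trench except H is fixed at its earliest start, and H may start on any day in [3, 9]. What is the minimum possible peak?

H@3: d1:4  d2:4  d3:6  d4:5  d5:10  d6:5  d7:5  d8:0  d9:0 → peak 10
H@4: d1:4  d2:4  d3:5  d4:6  d5:10  d6:5  d7:5  d8:0  d9:0 → peak 10
H@5: d1:4  d2:4  d3:5  d4:5  d5:11  d6:5  d7:5  d8:0  d9:0 → peak 11
H@6: d1:4  d2:4  d3:5  d4:5  d5:10  d6:6  d7:5  d8:0  d9:0 → peak 10
H@7: d1:4  d2:4  d3:5  d4:5  d5:10  d6:5  d7:6  d8:0  d9:0 → peak 10
H@8: d1:4  d2:4  d3:5  d4:5  d5:10  d6:5  d7:5  d8:1  d9:0 → peak 10
H@9: d1:4  d2:4  d3:5  d4:5  d5:10  d6:5  d7:5  d8:0  d9:1 → peak 10
Best is H@3, peak 10.

10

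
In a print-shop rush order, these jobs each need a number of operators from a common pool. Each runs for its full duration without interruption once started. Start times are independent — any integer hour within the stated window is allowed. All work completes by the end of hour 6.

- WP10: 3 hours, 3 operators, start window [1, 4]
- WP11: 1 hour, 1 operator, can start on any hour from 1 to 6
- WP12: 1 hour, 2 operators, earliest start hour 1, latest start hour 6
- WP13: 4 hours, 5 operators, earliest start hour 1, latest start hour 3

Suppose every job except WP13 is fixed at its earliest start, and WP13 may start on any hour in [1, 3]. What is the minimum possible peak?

WP13@1: h1:11  h2:8  h3:8  h4:5  h5:0  h6:0 → peak 11
WP13@2: h1:6  h2:8  h3:8  h4:5  h5:5  h6:0 → peak 8
WP13@3: h1:6  h2:3  h3:8  h4:5  h5:5  h6:5 → peak 8
Best is WP13@2, peak 8.

8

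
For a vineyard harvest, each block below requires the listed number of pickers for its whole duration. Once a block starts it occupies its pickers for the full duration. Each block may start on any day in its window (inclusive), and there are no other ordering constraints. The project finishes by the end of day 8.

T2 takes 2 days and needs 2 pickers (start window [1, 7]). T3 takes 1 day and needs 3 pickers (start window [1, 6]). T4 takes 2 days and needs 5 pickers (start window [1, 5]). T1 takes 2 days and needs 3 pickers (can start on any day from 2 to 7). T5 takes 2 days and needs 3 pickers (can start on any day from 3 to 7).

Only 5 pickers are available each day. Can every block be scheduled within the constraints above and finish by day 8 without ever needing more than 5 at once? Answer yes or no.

yes

Schedule T2@1, T3@1, T4@3, T1@5, T5@7: d1:5  d2:2  d3:5  d4:5  d5:3  d6:3  d7:3  d8:3 — peak 5 ≤ 5.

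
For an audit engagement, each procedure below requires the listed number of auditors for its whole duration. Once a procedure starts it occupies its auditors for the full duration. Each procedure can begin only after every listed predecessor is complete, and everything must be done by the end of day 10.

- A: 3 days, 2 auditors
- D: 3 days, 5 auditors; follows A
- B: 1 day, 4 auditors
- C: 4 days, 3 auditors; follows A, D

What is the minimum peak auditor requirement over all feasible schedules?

6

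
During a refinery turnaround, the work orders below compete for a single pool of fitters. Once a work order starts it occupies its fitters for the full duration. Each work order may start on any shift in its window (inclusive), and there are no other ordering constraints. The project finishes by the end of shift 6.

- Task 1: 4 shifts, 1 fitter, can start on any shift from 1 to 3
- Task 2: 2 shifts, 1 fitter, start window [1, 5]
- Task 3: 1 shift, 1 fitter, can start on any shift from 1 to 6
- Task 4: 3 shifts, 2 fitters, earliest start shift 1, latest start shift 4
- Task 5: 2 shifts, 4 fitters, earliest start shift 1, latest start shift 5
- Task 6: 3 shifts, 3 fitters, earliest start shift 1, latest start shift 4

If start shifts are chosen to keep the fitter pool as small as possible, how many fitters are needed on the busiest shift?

6

Early-start (Task 1@1, Task 2@1, Task 3@1, Task 4@1, Task 5@1, Task 6@1) gives peak 12: s1:12  s2:11  s3:6  s4:1  s5:0  s6:0.
Shift Task 4→3, Task 5→5.
Schedule Task 1@1, Task 2@1, Task 3@1, Task 4@3, Task 5@5, Task 6@1: s1:6  s2:5  s3:6  s4:3  s5:6  s6:4 — peak 6.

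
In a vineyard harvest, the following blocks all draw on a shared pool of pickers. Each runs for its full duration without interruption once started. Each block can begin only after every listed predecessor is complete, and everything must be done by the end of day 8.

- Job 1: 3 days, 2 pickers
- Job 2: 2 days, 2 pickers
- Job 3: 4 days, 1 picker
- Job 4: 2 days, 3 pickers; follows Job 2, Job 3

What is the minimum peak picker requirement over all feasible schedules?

3

Early-start (Job 1@1, Job 2@1, Job 3@1, Job 4@5) gives peak 5: d1:5  d2:5  d3:3  d4:1  d5:3  d6:3  d7:0  d8:0.
Shift Job 2→4, Job 4→6.
Schedule Job 1@1, Job 2@4, Job 3@1, Job 4@6: d1:3  d2:3  d3:3  d4:3  d5:2  d6:3  d7:3  d8:0 — peak 3.
Total picker-days = 20 over 8 days ⇒ peak ≥ ⌈20/8⌉ = 3, so 3 is optimal.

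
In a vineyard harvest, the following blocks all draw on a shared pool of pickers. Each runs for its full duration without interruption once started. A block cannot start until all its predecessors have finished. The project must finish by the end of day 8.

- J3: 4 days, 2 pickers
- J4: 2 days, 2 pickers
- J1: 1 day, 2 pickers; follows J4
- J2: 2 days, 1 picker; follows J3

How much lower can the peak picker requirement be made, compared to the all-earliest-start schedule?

Early-start peak: d1:4  d2:4  d3:4  d4:2  d5:1  d6:1  d7:0  d8:0 ⇒ 4.
Leveled (J3@1, J4@5, J1@7, J2@5): d1:2  d2:2  d3:2  d4:2  d5:3  d6:3  d7:2  d8:0 ⇒ 3.
Reduction 4 − 3 = 1.

1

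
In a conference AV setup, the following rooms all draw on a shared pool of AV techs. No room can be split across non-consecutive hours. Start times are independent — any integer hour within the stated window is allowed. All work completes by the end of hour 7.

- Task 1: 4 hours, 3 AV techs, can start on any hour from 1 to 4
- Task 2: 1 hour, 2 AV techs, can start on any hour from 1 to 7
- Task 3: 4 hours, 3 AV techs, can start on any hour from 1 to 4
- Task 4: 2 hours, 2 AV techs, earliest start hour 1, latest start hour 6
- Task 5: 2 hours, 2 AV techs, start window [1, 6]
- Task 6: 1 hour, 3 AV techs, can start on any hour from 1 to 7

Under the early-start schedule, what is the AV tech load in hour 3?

At early start, hour 3 has: Task 1, Task 3.
Demand: 3 + 3 = 6.

6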